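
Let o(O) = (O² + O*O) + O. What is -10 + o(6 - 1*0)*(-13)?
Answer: -1024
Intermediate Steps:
o(O) = O + 2*O² (o(O) = (O² + O²) + O = 2*O² + O = O + 2*O²)
-10 + o(6 - 1*0)*(-13) = -10 + ((6 - 1*0)*(1 + 2*(6 - 1*0)))*(-13) = -10 + ((6 + 0)*(1 + 2*(6 + 0)))*(-13) = -10 + (6*(1 + 2*6))*(-13) = -10 + (6*(1 + 12))*(-13) = -10 + (6*13)*(-13) = -10 + 78*(-13) = -10 - 1014 = -1024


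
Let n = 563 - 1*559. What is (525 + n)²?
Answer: 279841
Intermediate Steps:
n = 4 (n = 563 - 559 = 4)
(525 + n)² = (525 + 4)² = 529² = 279841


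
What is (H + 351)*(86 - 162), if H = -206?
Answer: -11020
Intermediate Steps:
(H + 351)*(86 - 162) = (-206 + 351)*(86 - 162) = 145*(-76) = -11020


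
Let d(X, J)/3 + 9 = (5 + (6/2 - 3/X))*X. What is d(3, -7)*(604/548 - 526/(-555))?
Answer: 1870404/25345 ≈ 73.798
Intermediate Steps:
d(X, J) = -27 + 3*X*(8 - 3/X) (d(X, J) = -27 + 3*((5 + (6/2 - 3/X))*X) = -27 + 3*((5 + (6*(½) - 3/X))*X) = -27 + 3*((5 + (3 - 3/X))*X) = -27 + 3*((8 - 3/X)*X) = -27 + 3*(X*(8 - 3/X)) = -27 + 3*X*(8 - 3/X))
d(3, -7)*(604/548 - 526/(-555)) = (-36 + 24*3)*(604/548 - 526/(-555)) = (-36 + 72)*(604*(1/548) - 526*(-1/555)) = 36*(151/137 + 526/555) = 36*(155867/76035) = 1870404/25345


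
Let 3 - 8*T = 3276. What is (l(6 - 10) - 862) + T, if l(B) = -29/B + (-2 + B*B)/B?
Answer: -10139/8 ≈ -1267.4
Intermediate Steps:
T = -3273/8 (T = 3/8 - 1/8*3276 = 3/8 - 819/2 = -3273/8 ≈ -409.13)
l(B) = -29/B + (-2 + B**2)/B
(l(6 - 10) - 862) + T = (((6 - 10) - 31/(6 - 10)) - 862) - 3273/8 = ((-4 - 31/(-4)) - 862) - 3273/8 = ((-4 - 31*(-1/4)) - 862) - 3273/8 = ((-4 + 31/4) - 862) - 3273/8 = (15/4 - 862) - 3273/8 = -3433/4 - 3273/8 = -10139/8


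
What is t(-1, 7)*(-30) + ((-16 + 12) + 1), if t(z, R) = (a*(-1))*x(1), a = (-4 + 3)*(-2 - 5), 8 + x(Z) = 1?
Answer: -1473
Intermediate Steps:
x(Z) = -7 (x(Z) = -8 + 1 = -7)
a = 7 (a = -1*(-7) = 7)
t(z, R) = 49 (t(z, R) = (7*(-1))*(-7) = -7*(-7) = 49)
t(-1, 7)*(-30) + ((-16 + 12) + 1) = 49*(-30) + ((-16 + 12) + 1) = -1470 + (-4 + 1) = -1470 - 3 = -1473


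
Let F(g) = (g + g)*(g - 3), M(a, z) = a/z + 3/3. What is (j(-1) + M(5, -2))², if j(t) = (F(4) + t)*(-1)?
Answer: 289/4 ≈ 72.250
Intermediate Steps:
M(a, z) = 1 + a/z (M(a, z) = a/z + 3*(⅓) = a/z + 1 = 1 + a/z)
F(g) = 2*g*(-3 + g) (F(g) = (2*g)*(-3 + g) = 2*g*(-3 + g))
j(t) = -8 - t (j(t) = (2*4*(-3 + 4) + t)*(-1) = (2*4*1 + t)*(-1) = (8 + t)*(-1) = -8 - t)
(j(-1) + M(5, -2))² = ((-8 - 1*(-1)) + (5 - 2)/(-2))² = ((-8 + 1) - ½*3)² = (-7 - 3/2)² = (-17/2)² = 289/4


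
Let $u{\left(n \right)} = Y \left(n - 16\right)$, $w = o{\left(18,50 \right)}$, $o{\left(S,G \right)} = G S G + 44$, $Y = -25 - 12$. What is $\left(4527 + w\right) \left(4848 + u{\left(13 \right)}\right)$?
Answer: $245822589$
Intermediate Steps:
$Y = -37$ ($Y = -25 - 12 = -37$)
$o{\left(S,G \right)} = 44 + S G^{2}$ ($o{\left(S,G \right)} = S G^{2} + 44 = 44 + S G^{2}$)
$w = 45044$ ($w = 44 + 18 \cdot 50^{2} = 44 + 18 \cdot 2500 = 44 + 45000 = 45044$)
$u{\left(n \right)} = 592 - 37 n$ ($u{\left(n \right)} = - 37 \left(n - 16\right) = - 37 \left(-16 + n\right) = 592 - 37 n$)
$\left(4527 + w\right) \left(4848 + u{\left(13 \right)}\right) = \left(4527 + 45044\right) \left(4848 + \left(592 - 481\right)\right) = 49571 \left(4848 + \left(592 - 481\right)\right) = 49571 \left(4848 + 111\right) = 49571 \cdot 4959 = 245822589$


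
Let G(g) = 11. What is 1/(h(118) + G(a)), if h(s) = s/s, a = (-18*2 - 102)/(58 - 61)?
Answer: 1/12 ≈ 0.083333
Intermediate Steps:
a = 46 (a = (-36 - 102)/(-3) = -138*(-⅓) = 46)
h(s) = 1
1/(h(118) + G(a)) = 1/(1 + 11) = 1/12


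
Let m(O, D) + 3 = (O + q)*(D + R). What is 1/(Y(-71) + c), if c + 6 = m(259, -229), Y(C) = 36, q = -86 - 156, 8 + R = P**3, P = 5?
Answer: -1/1877 ≈ -0.00053276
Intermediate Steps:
R = 117 (R = -8 + 5**3 = -8 + 125 = 117)
q = -242
m(O, D) = -3 + (-242 + O)*(117 + D) (m(O, D) = -3 + (O - 242)*(D + 117) = -3 + (-242 + O)*(117 + D))
c = -1913 (c = -6 + (-28317 - 242*(-229) + 117*259 - 229*259) = -6 + (-28317 + 55418 + 30303 - 59311) = -6 - 1907 = -1913)
1/(Y(-71) + c) = 1/(36 - 1913) = 1/(-1877) = -1/1877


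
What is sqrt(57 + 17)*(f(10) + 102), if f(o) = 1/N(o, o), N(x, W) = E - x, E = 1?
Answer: 917*sqrt(74)/9 ≈ 876.48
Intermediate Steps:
N(x, W) = 1 - x
f(o) = 1/(1 - o)
sqrt(57 + 17)*(f(10) + 102) = sqrt(57 + 17)*(-1/(-1 + 10) + 102) = sqrt(74)*(-1/9 + 102) = sqrt(74)*(917/9) = 917*sqrt(74)/9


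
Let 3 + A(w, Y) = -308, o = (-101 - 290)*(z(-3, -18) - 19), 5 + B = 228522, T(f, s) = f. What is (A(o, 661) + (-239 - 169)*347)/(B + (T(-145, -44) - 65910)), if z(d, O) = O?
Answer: -141887/162462 ≈ -0.87335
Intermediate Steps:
B = 228517 (B = -5 + 228522 = 228517)
o = 14467 (o = (-101 - 290)*(-18 - 19) = -391*(-37) = 14467)
A(w, Y) = -311 (A(w, Y) = -3 - 308 = -311)
(A(o, 661) + (-239 - 169)*347)/(B + (T(-145, -44) - 65910)) = (-311 + (-239 - 169)*347)/(228517 + (-145 - 65910)) = (-311 - 408*347)/(228517 - 66055) = (-311 - 141576)/162462 = -141887*1/162462 = -141887/162462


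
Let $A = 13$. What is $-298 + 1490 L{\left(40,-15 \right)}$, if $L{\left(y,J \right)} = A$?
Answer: $19072$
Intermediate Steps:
$L{\left(y,J \right)} = 13$
$-298 + 1490 L{\left(40,-15 \right)} = -298 + 1490 \cdot 13 = -298 + 19370 = 19072$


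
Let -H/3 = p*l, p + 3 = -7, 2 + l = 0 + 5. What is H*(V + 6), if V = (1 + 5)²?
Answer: 3780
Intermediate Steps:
l = 3 (l = -2 + (0 + 5) = -2 + 5 = 3)
p = -10 (p = -3 - 7 = -10)
V = 36 (V = 6² = 36)
H = 90 (H = -(-30)*3 = -3*(-30) = 90)
H*(V + 6) = 90*(36 + 6) = 90*42 = 3780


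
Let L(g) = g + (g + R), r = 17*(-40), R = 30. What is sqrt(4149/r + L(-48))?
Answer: I*sqrt(8334930)/340 ≈ 8.4913*I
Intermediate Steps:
r = -680
L(g) = 30 + 2*g (L(g) = g + (g + 30) = g + (30 + g) = 30 + 2*g)
sqrt(4149/r + L(-48)) = sqrt(4149/(-680) + (30 + 2*(-48))) = sqrt(4149*(-1/680) + (30 - 96)) = sqrt(-4149/680 - 66) = sqrt(-49029/680) = I*sqrt(8334930)/340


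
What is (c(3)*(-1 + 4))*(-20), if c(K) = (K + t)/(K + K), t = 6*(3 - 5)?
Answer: 90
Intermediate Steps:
t = -12 (t = 6*(-2) = -12)
c(K) = (-12 + K)/(2*K) (c(K) = (K - 12)/(K + K) = (-12 + K)/((2*K)) = (-12 + K)*(1/(2*K)) = (-12 + K)/(2*K))
(c(3)*(-1 + 4))*(-20) = (((1/2)*(-12 + 3)/3)*(-1 + 4))*(-20) = (((1/2)*(1/3)*(-9))*3)*(-20) = -3/2*3*(-20) = -9/2*(-20) = 90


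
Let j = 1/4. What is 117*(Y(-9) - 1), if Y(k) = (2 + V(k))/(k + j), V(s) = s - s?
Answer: -5031/35 ≈ -143.74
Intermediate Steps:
V(s) = 0
j = 1/4 (j = 1*(1/4) = 1/4 ≈ 0.25000)
Y(k) = 2/(1/4 + k) (Y(k) = (2 + 0)/(k + 1/4) = 2/(1/4 + k))
117*(Y(-9) - 1) = 117*(8/(1 + 4*(-9)) - 1) = 117*(8/(1 - 36) - 1) = 117*(8/(-35) - 1) = 117*(8*(-1/35) - 1) = 117*(-8/35 - 1) = 117*(-43/35) = -5031/35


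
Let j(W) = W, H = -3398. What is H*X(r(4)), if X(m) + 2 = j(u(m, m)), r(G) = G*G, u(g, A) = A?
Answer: -47572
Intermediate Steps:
r(G) = G**2
X(m) = -2 + m
H*X(r(4)) = -3398*(-2 + 4**2) = -3398*(-2 + 16) = -3398*14 = -47572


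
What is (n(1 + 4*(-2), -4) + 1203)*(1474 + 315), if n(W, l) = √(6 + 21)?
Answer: 2152167 + 5367*√3 ≈ 2.1615e+6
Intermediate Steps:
n(W, l) = 3*√3 (n(W, l) = √27 = 3*√3)
(n(1 + 4*(-2), -4) + 1203)*(1474 + 315) = (3*√3 + 1203)*(1474 + 315) = (1203 + 3*√3)*1789 = 2152167 + 5367*√3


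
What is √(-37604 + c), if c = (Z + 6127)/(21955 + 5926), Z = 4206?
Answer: I*√596554844079/3983 ≈ 193.92*I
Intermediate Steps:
c = 10333/27881 (c = (4206 + 6127)/(21955 + 5926) = 10333/27881 ≈ 0.37061)
√(-37604 + c) = √(-37604 + 10333/27881) = √(-1048426791/27881) = I*√596554844079/3983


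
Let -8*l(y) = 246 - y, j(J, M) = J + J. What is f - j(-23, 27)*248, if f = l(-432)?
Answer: 45293/4 ≈ 11323.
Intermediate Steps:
j(J, M) = 2*J
l(y) = -123/4 + y/8 (l(y) = -(246 - y)/8 = -123/4 + y/8)
f = -339/4 (f = -123/4 + (1/8)*(-432) = -123/4 - 54 = -339/4 ≈ -84.750)
f - j(-23, 27)*248 = -339/4 - 2*(-23)*248 = -339/4 - (-46)*248 = -339/4 - 1*(-11408) = -339/4 + 11408 = 45293/4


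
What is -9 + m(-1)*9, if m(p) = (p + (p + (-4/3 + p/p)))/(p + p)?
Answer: 3/2 ≈ 1.5000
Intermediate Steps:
m(p) = (-1/3 + 2*p)/(2*p) (m(p) = (p + (p + (-4*1/3 + 1)))/((2*p)) = (p + (p + (-4/3 + 1)))*(1/(2*p)) = (p + (p - 1/3))*(1/(2*p)) = (p + (-1/3 + p))*(1/(2*p)) = (-1/3 + 2*p)*(1/(2*p)) = (-1/3 + 2*p)/(2*p))
-9 + m(-1)*9 = -9 + ((-1/6 - 1)/(-1))*9 = -9 - 1*(-7/6)*9 = -9 + (7/6)*9 = -9 + 21/2 = 3/2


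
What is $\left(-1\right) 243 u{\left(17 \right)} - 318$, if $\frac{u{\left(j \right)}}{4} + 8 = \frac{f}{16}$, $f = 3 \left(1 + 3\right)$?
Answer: $6729$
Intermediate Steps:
$f = 12$ ($f = 3 \cdot 4 = 12$)
$u{\left(j \right)} = -29$ ($u{\left(j \right)} = -32 + 4 \cdot \frac{12}{16} = -32 + 4 \cdot 12 \cdot \frac{1}{16} = -32 + 4 \cdot \frac{3}{4} = -32 + 3 = -29$)
$\left(-1\right) 243 u{\left(17 \right)} - 318 = \left(-1\right) 243 \left(-29\right) - 318 = \left(-243\right) \left(-29\right) - 318 = 7047 - 318 = 6729$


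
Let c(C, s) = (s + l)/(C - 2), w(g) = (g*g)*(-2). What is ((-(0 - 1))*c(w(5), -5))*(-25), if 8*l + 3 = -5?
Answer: -75/26 ≈ -2.8846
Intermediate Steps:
l = -1 (l = -3/8 + (1/8)*(-5) = -3/8 - 5/8 = -1)
w(g) = -2*g**2 (w(g) = g**2*(-2) = -2*g**2)
c(C, s) = (-1 + s)/(-2 + C) (c(C, s) = (s - 1)/(C - 2) = (-1 + s)/(-2 + C))
((-(0 - 1))*c(w(5), -5))*(-25) = ((-(0 - 1))*((-1 - 5)/(-2 - 2*5**2)))*(-25) = ((-1*(-1))*(-6/(-2 - 2*25)))*(-25) = (1*(-6/(-2 - 50)))*(-25) = (1*(-6/(-52)))*(-25) = (1*(-1/52*(-6)))*(-25) = (1*(3/26))*(-25) = (3/26)*(-25) = -75/26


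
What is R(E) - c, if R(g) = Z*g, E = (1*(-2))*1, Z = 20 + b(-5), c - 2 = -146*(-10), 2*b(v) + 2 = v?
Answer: -1495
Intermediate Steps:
b(v) = -1 + v/2
c = 1462 (c = 2 - 146*(-10) = 2 + 1460 = 1462)
Z = 33/2 (Z = 20 + (-1 + (½)*(-5)) = 20 + (-1 - 5/2) = 20 - 7/2 = 33/2 ≈ 16.500)
E = -2 (E = -2*1 = -2)
R(g) = 33*g/2
R(E) - c = (33/2)*(-2) - 1*1462 = -33 - 1462 = -1495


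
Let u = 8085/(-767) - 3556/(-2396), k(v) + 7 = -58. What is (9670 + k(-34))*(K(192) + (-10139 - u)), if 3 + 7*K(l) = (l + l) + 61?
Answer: -310963234674195/3216031 ≈ -9.6692e+7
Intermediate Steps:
k(v) = -65 (k(v) = -7 - 58 = -65)
u = -4161052/459433 (u = 8085*(-1/767) - 3556*(-1/2396) = -8085/767 + 889/599 = -4161052/459433 ≈ -9.0569)
K(l) = 58/7 + 2*l/7 (K(l) = -3/7 + ((l + l) + 61)/7 = -3/7 + (2*l + 61)/7 = -3/7 + (61 + 2*l)/7 = -3/7 + (61/7 + 2*l/7) = 58/7 + 2*l/7)
(9670 + k(-34))*(K(192) + (-10139 - u)) = (9670 - 65)*((58/7 + (2/7)*192) + (-10139 - 1*(-4161052/459433))) = 9605*((58/7 + 384/7) + (-10139 + 4161052/459433)) = 9605*(442/7 - 4654030135/459433) = 9605*(-32375141559/3216031) = -310963234674195/3216031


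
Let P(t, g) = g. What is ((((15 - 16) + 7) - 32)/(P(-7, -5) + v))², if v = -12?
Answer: 676/289 ≈ 2.3391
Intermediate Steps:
((((15 - 16) + 7) - 32)/(P(-7, -5) + v))² = ((((15 - 16) + 7) - 32)/(-5 - 12))² = (((-1 + 7) - 32)/(-17))² = ((6 - 32)*(-1/17))² = (-26*(-1/17))² = (26/17)² = 676/289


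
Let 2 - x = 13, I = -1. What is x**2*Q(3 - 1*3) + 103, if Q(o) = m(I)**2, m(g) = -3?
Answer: 1192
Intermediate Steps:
x = -11 (x = 2 - 1*13 = 2 - 13 = -11)
Q(o) = 9 (Q(o) = (-3)**2 = 9)
x**2*Q(3 - 1*3) + 103 = (-11)**2*9 + 103 = 121*9 + 103 = 1089 + 103 = 1192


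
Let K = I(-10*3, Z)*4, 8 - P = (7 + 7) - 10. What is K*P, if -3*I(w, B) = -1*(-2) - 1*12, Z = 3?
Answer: 160/3 ≈ 53.333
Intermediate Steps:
P = 4 (P = 8 - ((7 + 7) - 10) = 8 - (14 - 10) = 8 - 1*4 = 8 - 4 = 4)
I(w, B) = 10/3 (I(w, B) = -(-1*(-2) - 1*12)/3 = -(2 - 12)/3 = -⅓*(-10) = 10/3)
K = 40/3 (K = (10/3)*4 = 40/3 ≈ 13.333)
K*P = (40/3)*4 = 160/3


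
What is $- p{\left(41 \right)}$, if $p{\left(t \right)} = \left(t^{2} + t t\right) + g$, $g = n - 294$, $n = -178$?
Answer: $-2890$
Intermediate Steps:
$g = -472$ ($g = -178 - 294 = -472$)
$p{\left(t \right)} = -472 + 2 t^{2}$ ($p{\left(t \right)} = \left(t^{2} + t t\right) - 472 = \left(t^{2} + t^{2}\right) - 472 = 2 t^{2} - 472 = -472 + 2 t^{2}$)
$- p{\left(41 \right)} = - (-472 + 2 \cdot 41^{2}) = - (-472 + 2 \cdot 1681) = - (-472 + 3362) = \left(-1\right) 2890 = -2890$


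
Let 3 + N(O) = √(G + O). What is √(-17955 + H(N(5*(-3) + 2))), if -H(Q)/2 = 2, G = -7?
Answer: I*√17959 ≈ 134.01*I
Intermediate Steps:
N(O) = -3 + √(-7 + O)
H(Q) = -4 (H(Q) = -2*2 = -4)
√(-17955 + H(N(5*(-3) + 2))) = √(-17955 - 4) = √(-17959) = I*√17959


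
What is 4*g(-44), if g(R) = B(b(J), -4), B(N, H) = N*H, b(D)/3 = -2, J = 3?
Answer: 96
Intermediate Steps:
b(D) = -6 (b(D) = 3*(-2) = -6)
B(N, H) = H*N
g(R) = 24 (g(R) = -4*(-6) = 24)
4*g(-44) = 4*24 = 96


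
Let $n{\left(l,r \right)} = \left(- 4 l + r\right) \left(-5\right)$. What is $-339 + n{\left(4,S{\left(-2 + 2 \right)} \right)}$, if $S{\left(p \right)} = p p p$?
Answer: $-259$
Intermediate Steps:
$S{\left(p \right)} = p^{3}$ ($S{\left(p \right)} = p^{2} p = p^{3}$)
$n{\left(l,r \right)} = - 5 r + 20 l$ ($n{\left(l,r \right)} = \left(r - 4 l\right) \left(-5\right) = - 5 r + 20 l$)
$-339 + n{\left(4,S{\left(-2 + 2 \right)} \right)} = -339 + \left(- 5 \left(-2 + 2\right)^{3} + 20 \cdot 4\right) = -339 + \left(- 5 \cdot 0^{3} + 80\right) = -339 + \left(\left(-5\right) 0 + 80\right) = -339 + \left(0 + 80\right) = -339 + 80 = -259$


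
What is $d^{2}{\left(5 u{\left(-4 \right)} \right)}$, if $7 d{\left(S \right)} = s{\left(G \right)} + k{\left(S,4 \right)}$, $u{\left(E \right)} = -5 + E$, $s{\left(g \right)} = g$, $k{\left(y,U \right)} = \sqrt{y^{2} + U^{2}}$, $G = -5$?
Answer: $\frac{\left(5 - \sqrt{2041}\right)^{2}}{49} \approx 32.943$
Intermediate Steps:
$k{\left(y,U \right)} = \sqrt{U^{2} + y^{2}}$
$d{\left(S \right)} = - \frac{5}{7} + \frac{\sqrt{16 + S^{2}}}{7}$ ($d{\left(S \right)} = \frac{-5 + \sqrt{4^{2} + S^{2}}}{7} = \frac{-5 + \sqrt{16 + S^{2}}}{7} = - \frac{5}{7} + \frac{\sqrt{16 + S^{2}}}{7}$)
$d^{2}{\left(5 u{\left(-4 \right)} \right)} = \left(- \frac{5}{7} + \frac{\sqrt{16 + \left(5 \left(-5 - 4\right)\right)^{2}}}{7}\right)^{2} = \left(- \frac{5}{7} + \frac{\sqrt{16 + \left(5 \left(-9\right)\right)^{2}}}{7}\right)^{2} = \left(- \frac{5}{7} + \frac{\sqrt{16 + \left(-45\right)^{2}}}{7}\right)^{2} = \left(- \frac{5}{7} + \frac{\sqrt{16 + 2025}}{7}\right)^{2} = \left(- \frac{5}{7} + \frac{\sqrt{2041}}{7}\right)^{2}$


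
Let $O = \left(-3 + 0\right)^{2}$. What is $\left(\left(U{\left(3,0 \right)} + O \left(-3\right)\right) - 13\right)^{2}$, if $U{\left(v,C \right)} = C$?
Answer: $1600$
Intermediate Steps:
$O = 9$ ($O = \left(-3\right)^{2} = 9$)
$\left(\left(U{\left(3,0 \right)} + O \left(-3\right)\right) - 13\right)^{2} = \left(\left(0 + 9 \left(-3\right)\right) - 13\right)^{2} = \left(\left(0 - 27\right) - 13\right)^{2} = \left(-27 - 13\right)^{2} = \left(-40\right)^{2} = 1600$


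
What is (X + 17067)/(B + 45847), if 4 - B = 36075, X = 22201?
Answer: 9817/2444 ≈ 4.0168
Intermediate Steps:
B = -36071 (B = 4 - 1*36075 = 4 - 36075 = -36071)
(X + 17067)/(B + 45847) = (22201 + 17067)/(-36071 + 45847) = 39268/9776 = 39268*(1/9776) = 9817/2444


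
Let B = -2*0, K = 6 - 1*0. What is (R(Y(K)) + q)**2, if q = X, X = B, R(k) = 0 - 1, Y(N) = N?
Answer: 1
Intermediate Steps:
K = 6 (K = 6 + 0 = 6)
R(k) = -1
B = 0
X = 0
q = 0
(R(Y(K)) + q)**2 = (-1 + 0)**2 = (-1)**2 = 1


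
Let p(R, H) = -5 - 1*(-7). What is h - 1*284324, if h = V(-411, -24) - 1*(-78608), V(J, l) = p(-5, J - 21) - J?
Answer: -205303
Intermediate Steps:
p(R, H) = 2 (p(R, H) = -5 + 7 = 2)
V(J, l) = 2 - J
h = 79021 (h = (2 - 1*(-411)) - 1*(-78608) = (2 + 411) + 78608 = 413 + 78608 = 79021)
h - 1*284324 = 79021 - 1*284324 = 79021 - 284324 = -205303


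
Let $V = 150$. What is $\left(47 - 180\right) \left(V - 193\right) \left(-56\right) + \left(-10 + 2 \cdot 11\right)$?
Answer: $-320252$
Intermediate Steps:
$\left(47 - 180\right) \left(V - 193\right) \left(-56\right) + \left(-10 + 2 \cdot 11\right) = \left(47 - 180\right) \left(150 - 193\right) \left(-56\right) + \left(-10 + 2 \cdot 11\right) = \left(47 - 180\right) \left(-43\right) \left(-56\right) + \left(-10 + 22\right) = \left(-133\right) \left(-43\right) \left(-56\right) + 12 = 5719 \left(-56\right) + 12 = -320264 + 12 = -320252$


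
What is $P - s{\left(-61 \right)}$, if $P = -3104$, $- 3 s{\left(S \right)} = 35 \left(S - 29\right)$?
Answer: $-4154$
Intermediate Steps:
$s{\left(S \right)} = \frac{1015}{3} - \frac{35 S}{3}$ ($s{\left(S \right)} = - \frac{35 \left(S - 29\right)}{3} = - \frac{35 \left(-29 + S\right)}{3} = - \frac{-1015 + 35 S}{3} = \frac{1015}{3} - \frac{35 S}{3}$)
$P - s{\left(-61 \right)} = -3104 - \left(\frac{1015}{3} - - \frac{2135}{3}\right) = -3104 - \left(\frac{1015}{3} + \frac{2135}{3}\right) = -3104 - 1050 = -4154$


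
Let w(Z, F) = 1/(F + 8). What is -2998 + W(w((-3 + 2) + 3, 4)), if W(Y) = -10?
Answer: -3008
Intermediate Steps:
w(Z, F) = 1/(8 + F)
-2998 + W(w((-3 + 2) + 3, 4)) = -2998 - 10 = -3008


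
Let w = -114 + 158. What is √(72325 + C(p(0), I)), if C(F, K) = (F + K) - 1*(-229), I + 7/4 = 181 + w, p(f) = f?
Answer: 7*√5941/2 ≈ 269.77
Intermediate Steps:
w = 44
I = 893/4 (I = -7/4 + (181 + 44) = -7/4 + 225 = 893/4 ≈ 223.25)
C(F, K) = 229 + F + K (C(F, K) = (F + K) + 229 = 229 + F + K)
√(72325 + C(p(0), I)) = √(72325 + (229 + 0 + 893/4)) = √(72325 + 1809/4) = √(291109/4) = 7*√5941/2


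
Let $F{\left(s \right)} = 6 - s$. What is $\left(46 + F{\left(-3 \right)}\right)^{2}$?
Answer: $3025$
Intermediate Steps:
$\left(46 + F{\left(-3 \right)}\right)^{2} = \left(46 + \left(6 - -3\right)\right)^{2} = \left(46 + \left(6 + 3\right)\right)^{2} = \left(46 + 9\right)^{2} = 55^{2} = 3025$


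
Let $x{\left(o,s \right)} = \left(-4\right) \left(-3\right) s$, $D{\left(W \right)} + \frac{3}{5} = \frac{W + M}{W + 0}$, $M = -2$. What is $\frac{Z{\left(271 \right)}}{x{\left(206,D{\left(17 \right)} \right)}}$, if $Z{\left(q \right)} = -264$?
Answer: $- \frac{935}{12} \approx -77.917$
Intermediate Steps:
$D{\left(W \right)} = - \frac{3}{5} + \frac{-2 + W}{W}$ ($D{\left(W \right)} = - \frac{3}{5} + \frac{W - 2}{W + 0} = - \frac{3}{5} + \frac{-2 + W}{W}$)
$x{\left(o,s \right)} = 12 s$
$\frac{Z{\left(271 \right)}}{x{\left(206,D{\left(17 \right)} \right)}} = - \frac{264}{12 \left(\frac{2}{5} - \frac{2}{17}\right)} = - \frac{264}{12 \cdot \frac{24}{85}} = - \frac{264}{\frac{288}{85}} = \left(-264\right) \frac{85}{288} = - \frac{935}{12}$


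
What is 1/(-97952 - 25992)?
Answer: -1/123944 ≈ -8.0682e-6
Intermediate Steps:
1/(-97952 - 25992) = 1/(-123944) = -1/123944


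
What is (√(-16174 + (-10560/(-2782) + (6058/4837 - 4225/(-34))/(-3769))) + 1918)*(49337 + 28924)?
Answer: 150104598 + 234783*I*√1335643122454489628706966130/862200502982 ≈ 1.501e+8 + 9.9518e+6*I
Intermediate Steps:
(√(-16174 + (-10560/(-2782) + (6058/4837 - 4225/(-34))/(-3769))) + 1918)*(49337 + 28924) = (√(-16174 + (-10560*(-1/2782) + (6058*(1/4837) - 4225*(-1/34))*(-1/3769))) + 1918)*78261 = (√(-16174 + (5280/1391 + (6058/4837 + 4225/34)*(-1/3769))) + 1918)*78261 = (√(-16174 + (5280/1391 + (20642297/164458)*(-1/3769))) + 1918)*78261 = (√(-16174 + (5280/1391 - 20642297/619842202)) + 1918)*78261 = (√(-16174 + 3244053391433/862200502982) + 1918)*78261 = (√(-13941986881839435/862200502982) + 1918)*78261 = (3*I*√1335643122454489628706966130/862200502982 + 1918)*78261 = (1918 + 3*I*√1335643122454489628706966130/862200502982)*78261 = 150104598 + 234783*I*√1335643122454489628706966130/862200502982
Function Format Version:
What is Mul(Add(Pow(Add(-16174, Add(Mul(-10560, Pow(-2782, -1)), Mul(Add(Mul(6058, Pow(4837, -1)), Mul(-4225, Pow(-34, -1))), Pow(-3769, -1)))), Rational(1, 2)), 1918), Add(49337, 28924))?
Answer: Add(150104598, Mul(Rational(234783, 862200502982), I, Pow(1335643122454489628706966130, Rational(1, 2)))) ≈ Add(1.5010e+8, Mul(9.9518e+6, I))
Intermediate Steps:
Mul(Add(Pow(Add(-16174, Add(Mul(-10560, Pow(-2782, -1)), Mul(Add(Mul(6058, Pow(4837, -1)), Mul(-4225, Pow(-34, -1))), Pow(-3769, -1)))), Rational(1, 2)), 1918), Add(49337, 28924)) = Mul(Add(Pow(Add(-16174, Add(Mul(-10560, Rational(-1, 2782)), Mul(Add(Mul(6058, Rational(1, 4837)), Mul(-4225, Rational(-1, 34))), Rational(-1, 3769)))), Rational(1, 2)), 1918), 78261) = Mul(Add(Pow(Add(-16174, Add(Rational(5280, 1391), Mul(Add(Rational(6058, 4837), Rational(4225, 34)), Rational(-1, 3769)))), Rational(1, 2)), 1918), 78261) = Mul(Add(Pow(Add(-16174, Add(Rational(5280, 1391), Mul(Rational(20642297, 164458), Rational(-1, 3769)))), Rational(1, 2)), 1918), 78261) = Mul(Add(Pow(Add(-16174, Add(Rational(5280, 1391), Rational(-20642297, 619842202))), Rational(1, 2)), 1918), 78261) = Mul(Add(Pow(Add(-16174, Rational(3244053391433, 862200502982)), Rational(1, 2)), 1918), 78261) = Mul(Add(Pow(Rational(-13941986881839435, 862200502982), Rational(1, 2)), 1918), 78261) = Mul(Add(Mul(Rational(3, 862200502982), I, Pow(1335643122454489628706966130, Rational(1, 2))), 1918), 78261) = Mul(Add(1918, Mul(Rational(3, 862200502982), I, Pow(1335643122454489628706966130, Rational(1, 2)))), 78261) = Add(150104598, Mul(Rational(234783, 862200502982), I, Pow(1335643122454489628706966130, Rational(1, 2))))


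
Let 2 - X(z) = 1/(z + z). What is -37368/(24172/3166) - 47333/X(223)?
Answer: -13993069466/489483 ≈ -28587.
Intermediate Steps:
X(z) = 2 - 1/(2*z) (X(z) = 2 - 1/(z + z) = 2 - 1/(2*z))
-37368/(24172/3166) - 47333/X(223) = -37368/(24172/3166) - 47333/(2 - ½/223) = -37368/(24172*(1/3166)) - 47333/(2 - ½*1/223) = -37368/12086/1583 - 47333/(2 - 1/446) = -37368*1583/12086 - 47333/891/446 = -29576772/6043 - 47333*446/891 = -29576772/6043 - 1919138/81 = -13993069466/489483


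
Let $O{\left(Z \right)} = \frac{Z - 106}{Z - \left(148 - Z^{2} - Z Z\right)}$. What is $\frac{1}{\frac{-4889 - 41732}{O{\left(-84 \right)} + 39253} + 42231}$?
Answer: $\frac{54483145}{2300812986547} \approx 2.368 \cdot 10^{-5}$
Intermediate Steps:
$O{\left(Z \right)} = \frac{-106 + Z}{-148 + Z + 2 Z^{2}}$ ($O{\left(Z \right)} = \frac{-106 + Z}{Z + \left(\left(Z^{2} + Z^{2}\right) - 148\right)} = \frac{-106 + Z}{Z + \left(2 Z^{2} - 148\right)} = \frac{-106 + Z}{Z + \left(-148 + 2 Z^{2}\right)} = \frac{-106 + Z}{-148 + Z + 2 Z^{2}}$)
$\frac{1}{\frac{-4889 - 41732}{O{\left(-84 \right)} + 39253} + 42231} = \frac{1}{\frac{-4889 - 41732}{\frac{-106 - 84}{-148 - 84 + 2 \left(-84\right)^{2}} + 39253} + 42231} = \frac{1}{- \frac{46621}{\frac{1}{-148 - 84 + 2 \cdot 7056} \left(-190\right) + 39253} + 42231} = \frac{1}{- \frac{46621}{\frac{1}{-148 - 84 + 14112} \left(-190\right) + 39253} + 42231} = \frac{1}{- \frac{46621}{\frac{1}{13880} \left(-190\right) + 39253} + 42231} = \frac{1}{- \frac{46621}{- \frac{19}{1388} + 39253} + 42231} = \frac{1}{- \frac{46621}{\frac{54483145}{1388}} + 42231} = \frac{1}{\left(-46621\right) \frac{1388}{54483145} + 42231} = \frac{1}{- \frac{64709948}{54483145} + 42231} = \frac{1}{\frac{2300812986547}{54483145}} = \frac{54483145}{2300812986547}$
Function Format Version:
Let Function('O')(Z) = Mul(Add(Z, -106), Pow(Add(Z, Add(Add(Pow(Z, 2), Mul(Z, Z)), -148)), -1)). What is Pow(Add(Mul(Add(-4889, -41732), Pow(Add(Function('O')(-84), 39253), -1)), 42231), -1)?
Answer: Rational(54483145, 2300812986547) ≈ 2.3680e-5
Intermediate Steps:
Function('O')(Z) = Mul(Pow(Add(-148, Z, Mul(2, Pow(Z, 2))), -1), Add(-106, Z)) (Function('O')(Z) = Mul(Add(-106, Z), Pow(Add(Z, Add(Add(Pow(Z, 2), Pow(Z, 2)), -148)), -1)) = Mul(Add(-106, Z), Pow(Add(Z, Add(Mul(2, Pow(Z, 2)), -148)), -1)) = Mul(Add(-106, Z), Pow(Add(Z, Add(-148, Mul(2, Pow(Z, 2)))), -1)) = Mul(Add(-106, Z), Pow(Add(-148, Z, Mul(2, Pow(Z, 2))), -1)) = Mul(Pow(Add(-148, Z, Mul(2, Pow(Z, 2))), -1), Add(-106, Z)))
Pow(Add(Mul(Add(-4889, -41732), Pow(Add(Function('O')(-84), 39253), -1)), 42231), -1) = Pow(Add(Mul(Add(-4889, -41732), Pow(Add(Mul(Pow(Add(-148, -84, Mul(2, Pow(-84, 2))), -1), Add(-106, -84)), 39253), -1)), 42231), -1) = Pow(Add(Mul(-46621, Pow(Add(Mul(Pow(Add(-148, -84, Mul(2, 7056)), -1), -190), 39253), -1)), 42231), -1) = Pow(Add(Mul(-46621, Pow(Add(Mul(Pow(Add(-148, -84, 14112), -1), -190), 39253), -1)), 42231), -1) = Pow(Add(Mul(-46621, Pow(Add(Mul(Pow(13880, -1), -190), 39253), -1)), 42231), -1) = Pow(Add(Mul(-46621, Pow(Add(Mul(Rational(1, 13880), -190), 39253), -1)), 42231), -1) = Pow(Add(Mul(-46621, Pow(Add(Rational(-19, 1388), 39253), -1)), 42231), -1) = Pow(Add(Mul(-46621, Pow(Rational(54483145, 1388), -1)), 42231), -1) = Pow(Add(Mul(-46621, Rational(1388, 54483145)), 42231), -1) = Pow(Add(Rational(-64709948, 54483145), 42231), -1) = Pow(Rational(2300812986547, 54483145), -1) = Rational(54483145, 2300812986547)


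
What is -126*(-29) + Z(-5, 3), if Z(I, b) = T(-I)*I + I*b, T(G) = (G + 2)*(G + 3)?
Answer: 3359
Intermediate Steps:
T(G) = (2 + G)*(3 + G)
Z(I, b) = I*b + I*(6 + I² - 5*I) (Z(I, b) = (6 + (-I)² + 5*(-I))*I + I*b = (6 + I² - 5*I)*I + I*b = I*(6 + I² - 5*I) + I*b = I*b + I*(6 + I² - 5*I))
-126*(-29) + Z(-5, 3) = -126*(-29) - 5*(6 + 3 + (-5)² - 5*(-5)) = 3654 - 5*(6 + 3 + 25 + 25) = 3654 - 5*59 = 3654 - 295 = 3359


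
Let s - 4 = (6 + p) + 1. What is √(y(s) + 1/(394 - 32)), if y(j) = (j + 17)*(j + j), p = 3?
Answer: 3*√12638506/362 ≈ 29.462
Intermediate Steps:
s = 14 (s = 4 + ((6 + 3) + 1) = 4 + (9 + 1) = 4 + 10 = 14)
y(j) = 2*j*(17 + j) (y(j) = (17 + j)*(2*j) = 2*j*(17 + j))
√(y(s) + 1/(394 - 32)) = √(2*14*(17 + 14) + 1/(394 - 32)) = √(2*14*31 + 1/362) = √(868 + 1/362) = √(314217/362) = 3*√12638506/362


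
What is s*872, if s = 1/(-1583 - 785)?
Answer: -109/296 ≈ -0.36824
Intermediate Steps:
s = -1/2368 (s = 1/(-2368) = -1/2368 ≈ -0.00042230)
s*872 = -1/2368*872 = -109/296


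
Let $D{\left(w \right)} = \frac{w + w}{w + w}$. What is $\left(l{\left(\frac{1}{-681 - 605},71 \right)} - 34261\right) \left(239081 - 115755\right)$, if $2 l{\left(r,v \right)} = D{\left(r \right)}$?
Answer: $-4225210423$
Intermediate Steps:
$D{\left(w \right)} = 1$ ($D{\left(w \right)} = \frac{2 w}{2 w} = 2 w \frac{1}{2 w} = 1$)
$l{\left(r,v \right)} = \frac{1}{2}$ ($l{\left(r,v \right)} = \frac{1}{2} \cdot 1 = \frac{1}{2}$)
$\left(l{\left(\frac{1}{-681 - 605},71 \right)} - 34261\right) \left(239081 - 115755\right) = \left(\frac{1}{2} - 34261\right) \left(239081 - 115755\right) = \left(- \frac{68521}{2}\right) 123326 = -4225210423$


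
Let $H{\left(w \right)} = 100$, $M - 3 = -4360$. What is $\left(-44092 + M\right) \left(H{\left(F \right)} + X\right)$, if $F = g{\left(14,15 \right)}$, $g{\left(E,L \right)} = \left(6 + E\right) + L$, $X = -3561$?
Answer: $167681989$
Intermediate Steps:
$M = -4357$ ($M = 3 - 4360 = -4357$)
$g{\left(E,L \right)} = 6 + E + L$
$F = 35$ ($F = 6 + 14 + 15 = 35$)
$\left(-44092 + M\right) \left(H{\left(F \right)} + X\right) = \left(-44092 - 4357\right) \left(100 - 3561\right) = \left(-48449\right) \left(-3461\right) = 167681989$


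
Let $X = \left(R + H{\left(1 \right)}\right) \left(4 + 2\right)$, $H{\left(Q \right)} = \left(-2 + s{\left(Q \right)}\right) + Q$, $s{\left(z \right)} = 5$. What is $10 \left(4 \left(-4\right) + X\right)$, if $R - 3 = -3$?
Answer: $80$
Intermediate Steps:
$R = 0$ ($R = 3 - 3 = 0$)
$H{\left(Q \right)} = 3 + Q$ ($H{\left(Q \right)} = \left(-2 + 5\right) + Q = 3 + Q$)
$X = 24$ ($X = \left(0 + \left(3 + 1\right)\right) \left(4 + 2\right) = \left(0 + 4\right) 6 = 4 \cdot 6 = 24$)
$10 \left(4 \left(-4\right) + X\right) = 10 \left(4 \left(-4\right) + 24\right) = 10 \left(-16 + 24\right) = 10 \cdot 8 = 80$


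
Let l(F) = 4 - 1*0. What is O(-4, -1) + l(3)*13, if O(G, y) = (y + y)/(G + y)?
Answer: 262/5 ≈ 52.400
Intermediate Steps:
l(F) = 4 (l(F) = 4 + 0 = 4)
O(G, y) = 2*y/(G + y) (O(G, y) = (2*y)/(G + y) = 2*y/(G + y))
O(-4, -1) + l(3)*13 = 2*(-1)/(-4 - 1) + 4*13 = 2*(-1)/(-5) + 52 = 2*(-1)*(-⅕) + 52 = ⅖ + 52 = 262/5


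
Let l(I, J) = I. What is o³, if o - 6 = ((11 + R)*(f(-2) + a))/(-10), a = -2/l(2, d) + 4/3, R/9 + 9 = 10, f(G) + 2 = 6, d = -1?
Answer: -512/27 ≈ -18.963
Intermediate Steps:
f(G) = 4 (f(G) = -2 + 6 = 4)
R = 9 (R = -81 + 9*10 = -81 + 90 = 9)
a = ⅓ (a = -2/2 + 4/3 = -2*½ + 4*(⅓) = -1 + 4/3 = ⅓ ≈ 0.33333)
o = -8/3 (o = 6 + ((11 + 9)*(4 + ⅓))/(-10) = 6 + (20*(13/3))*(-⅒) = 6 + (260/3)*(-⅒) = 6 - 26/3 = -8/3 ≈ -2.6667)
o³ = (-8/3)³ = -512/27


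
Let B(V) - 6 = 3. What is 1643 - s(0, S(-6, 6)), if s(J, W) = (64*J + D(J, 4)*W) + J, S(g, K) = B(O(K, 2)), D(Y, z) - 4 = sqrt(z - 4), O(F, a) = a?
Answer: 1607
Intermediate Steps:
D(Y, z) = 4 + sqrt(-4 + z) (D(Y, z) = 4 + sqrt(z - 4) = 4 + sqrt(-4 + z))
B(V) = 9 (B(V) = 6 + 3 = 9)
S(g, K) = 9
s(J, W) = 4*W + 65*J (s(J, W) = (64*J + (4 + sqrt(-4 + 4))*W) + J = (64*J + (4 + sqrt(0))*W) + J = (64*J + (4 + 0)*W) + J = (64*J + 4*W) + J = (4*W + 64*J) + J = 4*W + 65*J)
1643 - s(0, S(-6, 6)) = 1643 - (4*9 + 65*0) = 1643 - (36 + 0) = 1643 - 1*36 = 1643 - 36 = 1607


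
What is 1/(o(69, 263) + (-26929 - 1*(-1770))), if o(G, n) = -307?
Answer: -1/25466 ≈ -3.9268e-5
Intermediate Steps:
1/(o(69, 263) + (-26929 - 1*(-1770))) = 1/(-307 + (-26929 - 1*(-1770))) = 1/(-307 + (-26929 + 1770)) = 1/(-307 - 25159) = 1/(-25466) = -1/25466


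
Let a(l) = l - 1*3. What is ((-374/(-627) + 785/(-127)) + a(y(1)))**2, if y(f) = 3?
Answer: 1634342329/52403121 ≈ 31.188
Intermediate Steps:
a(l) = -3 + l (a(l) = l - 3 = -3 + l)
((-374/(-627) + 785/(-127)) + a(y(1)))**2 = ((-374/(-627) + 785/(-127)) + (-3 + 3))**2 = ((-374*(-1/627) + 785*(-1/127)) + 0)**2 = ((34/57 - 785/127) + 0)**2 = (-40427/7239 + 0)**2 = (-40427/7239)**2 = 1634342329/52403121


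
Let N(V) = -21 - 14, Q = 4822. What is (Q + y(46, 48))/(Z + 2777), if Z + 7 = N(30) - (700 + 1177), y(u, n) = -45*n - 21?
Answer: 2641/858 ≈ 3.0781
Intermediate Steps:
N(V) = -35
y(u, n) = -21 - 45*n
Z = -1919 (Z = -7 + (-35 - (700 + 1177)) = -7 + (-35 - 1*1877) = -7 + (-35 - 1877) = -7 - 1912 = -1919)
(Q + y(46, 48))/(Z + 2777) = (4822 + (-21 - 45*48))/(-1919 + 2777) = (4822 + (-21 - 2160))/858 = (4822 - 2181)*(1/858) = 2641*(1/858) = 2641/858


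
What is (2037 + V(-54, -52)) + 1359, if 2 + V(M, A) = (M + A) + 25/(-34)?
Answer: 111767/34 ≈ 3287.3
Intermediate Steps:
V(M, A) = -93/34 + A + M (V(M, A) = -2 + ((M + A) + 25/(-34)) = -2 + ((A + M) + 25*(-1/34)) = -2 + ((A + M) - 25/34) = -2 + (-25/34 + A + M) = -93/34 + A + M)
(2037 + V(-54, -52)) + 1359 = (2037 + (-93/34 - 52 - 54)) + 1359 = (2037 - 3697/34) + 1359 = 65561/34 + 1359 = 111767/34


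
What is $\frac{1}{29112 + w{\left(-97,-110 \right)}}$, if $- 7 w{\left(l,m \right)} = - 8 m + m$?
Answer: $\frac{1}{29002} \approx 3.448 \cdot 10^{-5}$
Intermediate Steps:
$w{\left(l,m \right)} = m$ ($w{\left(l,m \right)} = - \frac{- 8 m + m}{7} = - \frac{\left(-7\right) m}{7} = m$)
$\frac{1}{29112 + w{\left(-97,-110 \right)}} = \frac{1}{29112 - 110} = \frac{1}{29002}$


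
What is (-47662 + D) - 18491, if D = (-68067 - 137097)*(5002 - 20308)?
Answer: 3140174031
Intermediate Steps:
D = 3140240184 (D = -205164*(-15306) = 3140240184)
(-47662 + D) - 18491 = (-47662 + 3140240184) - 18491 = 3140192522 - 18491 = 3140174031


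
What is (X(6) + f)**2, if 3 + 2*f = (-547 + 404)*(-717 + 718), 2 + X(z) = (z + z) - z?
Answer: 4761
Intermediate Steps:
X(z) = -2 + z (X(z) = -2 + ((z + z) - z) = -2 + (2*z - z) = -2 + z)
f = -73 (f = -3/2 + ((-547 + 404)*(-717 + 718))/2 = -3/2 + (-143*1)/2 = -3/2 + (1/2)*(-143) = -3/2 - 143/2 = -73)
(X(6) + f)**2 = ((-2 + 6) - 73)**2 = (4 - 73)**2 = (-69)**2 = 4761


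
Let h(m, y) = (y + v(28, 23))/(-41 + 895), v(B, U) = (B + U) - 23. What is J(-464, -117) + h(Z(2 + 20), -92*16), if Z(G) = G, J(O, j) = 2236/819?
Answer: 3994/3843 ≈ 1.0393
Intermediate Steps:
J(O, j) = 172/63 (J(O, j) = 2236*(1/819) = 172/63)
v(B, U) = -23 + B + U
h(m, y) = 2/61 + y/854 (h(m, y) = (y + (-23 + 28 + 23))/(-41 + 895) = (y + 28)/854 = (28 + y)*(1/854) = 2/61 + y/854)
J(-464, -117) + h(Z(2 + 20), -92*16) = 172/63 + (2/61 + (-92*16)/854) = 172/63 + (2/61 + (1/854)*(-1472)) = 172/63 + (2/61 - 736/427) = 172/63 - 722/427 = 3994/3843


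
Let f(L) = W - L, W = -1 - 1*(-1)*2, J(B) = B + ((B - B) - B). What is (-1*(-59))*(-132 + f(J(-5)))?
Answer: -7729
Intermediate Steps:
J(B) = 0 (J(B) = B + (0 - B) = B - B = 0)
W = 1 (W = -1 - (-1)*2 = -1 - 1*(-2) = -1 + 2 = 1)
f(L) = 1 - L
(-1*(-59))*(-132 + f(J(-5))) = (-1*(-59))*(-132 + (1 - 1*0)) = 59*(-132 + (1 + 0)) = 59*(-132 + 1) = 59*(-131) = -7729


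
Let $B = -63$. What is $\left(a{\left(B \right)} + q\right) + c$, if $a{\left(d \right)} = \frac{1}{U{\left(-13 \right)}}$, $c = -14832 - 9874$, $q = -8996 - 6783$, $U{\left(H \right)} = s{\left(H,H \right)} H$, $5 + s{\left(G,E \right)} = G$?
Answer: $- \frac{9473489}{234} \approx -40485.0$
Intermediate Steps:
$s{\left(G,E \right)} = -5 + G$
$U{\left(H \right)} = H \left(-5 + H\right)$ ($U{\left(H \right)} = \left(-5 + H\right) H = H \left(-5 + H\right)$)
$q = -15779$ ($q = -8996 - 6783 = -15779$)
$c = -24706$
$a{\left(d \right)} = \frac{1}{234}$ ($a{\left(d \right)} = \frac{1}{\left(-13\right) \left(-5 - 13\right)} = \frac{1}{\left(-13\right) \left(-18\right)} = \frac{1}{234}$)
$\left(a{\left(B \right)} + q\right) + c = \left(\frac{1}{234} - 15779\right) - 24706 = - \frac{3692285}{234} - 24706 = - \frac{9473489}{234}$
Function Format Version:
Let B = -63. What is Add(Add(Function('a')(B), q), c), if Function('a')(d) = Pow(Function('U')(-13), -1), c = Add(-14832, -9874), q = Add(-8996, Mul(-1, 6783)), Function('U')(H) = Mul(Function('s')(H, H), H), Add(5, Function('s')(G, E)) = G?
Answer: Rational(-9473489, 234) ≈ -40485.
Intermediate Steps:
Function('s')(G, E) = Add(-5, G)
Function('U')(H) = Mul(H, Add(-5, H)) (Function('U')(H) = Mul(Add(-5, H), H) = Mul(H, Add(-5, H)))
q = -15779 (q = Add(-8996, -6783) = -15779)
c = -24706
Function('a')(d) = Rational(1, 234) (Function('a')(d) = Pow(Mul(-13, Add(-5, -13)), -1) = Pow(Mul(-13, -18), -1) = Pow(234, -1) = Rational(1, 234))
Add(Add(Function('a')(B), q), c) = Add(Add(Rational(1, 234), -15779), -24706) = Add(Rational(-3692285, 234), -24706) = Rational(-9473489, 234)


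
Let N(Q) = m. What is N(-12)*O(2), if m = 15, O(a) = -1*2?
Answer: -30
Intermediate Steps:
O(a) = -2
N(Q) = 15
N(-12)*O(2) = 15*(-2) = -30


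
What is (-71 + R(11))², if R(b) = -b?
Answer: 6724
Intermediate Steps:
(-71 + R(11))² = (-71 - 1*11)² = (-71 - 11)² = (-82)² = 6724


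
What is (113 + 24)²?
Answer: 18769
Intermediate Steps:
(113 + 24)² = 137² = 18769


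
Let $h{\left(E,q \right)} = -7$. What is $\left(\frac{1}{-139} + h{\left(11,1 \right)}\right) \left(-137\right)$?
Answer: $\frac{133438}{139} \approx 959.99$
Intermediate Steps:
$\left(\frac{1}{-139} + h{\left(11,1 \right)}\right) \left(-137\right) = \left(\frac{1}{-139} - 7\right) \left(-137\right) = \left(- \frac{1}{139} - 7\right) \left(-137\right) = \left(- \frac{974}{139}\right) \left(-137\right) = \frac{133438}{139}$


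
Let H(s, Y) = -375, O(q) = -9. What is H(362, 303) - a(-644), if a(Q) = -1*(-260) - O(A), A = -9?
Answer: -644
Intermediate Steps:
a(Q) = 269 (a(Q) = -1*(-260) - 1*(-9) = 260 + 9 = 269)
H(362, 303) - a(-644) = -375 - 1*269 = -375 - 269 = -644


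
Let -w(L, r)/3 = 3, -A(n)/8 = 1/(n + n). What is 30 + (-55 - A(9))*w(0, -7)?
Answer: 521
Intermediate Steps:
A(n) = -4/n (A(n) = -8/(n + n) = -8*1/(2*n) = -4/n)
w(L, r) = -9 (w(L, r) = -3*3 = -9)
30 + (-55 - A(9))*w(0, -7) = 30 + (-55 - (-4)/9)*(-9) = 30 + (-55 - 1*(-4/9))*(-9) = 30 + (-55 + 4/9)*(-9) = 30 - 491/9*(-9) = 30 + 491 = 521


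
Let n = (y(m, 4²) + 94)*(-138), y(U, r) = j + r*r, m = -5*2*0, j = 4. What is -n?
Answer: 48852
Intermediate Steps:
m = 0 (m = -10*0 = 0)
y(U, r) = 4 + r² (y(U, r) = 4 + r*r = 4 + r²)
n = -48852 (n = ((4 + (4²)²) + 94)*(-138) = ((4 + 16²) + 94)*(-138) = ((4 + 256) + 94)*(-138) = (260 + 94)*(-138) = 354*(-138) = -48852)
-n = -1*(-48852) = 48852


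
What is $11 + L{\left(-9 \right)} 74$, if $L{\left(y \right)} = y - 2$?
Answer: $-803$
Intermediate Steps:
$L{\left(y \right)} = -2 + y$
$11 + L{\left(-9 \right)} 74 = 11 + \left(-2 - 9\right) 74 = 11 - 814 = -803$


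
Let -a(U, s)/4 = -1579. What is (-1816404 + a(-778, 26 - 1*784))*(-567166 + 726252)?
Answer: -287959659568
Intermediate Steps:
a(U, s) = 6316 (a(U, s) = -4*(-1579) = 6316)
(-1816404 + a(-778, 26 - 1*784))*(-567166 + 726252) = (-1816404 + 6316)*(-567166 + 726252) = -1810088*159086 = -287959659568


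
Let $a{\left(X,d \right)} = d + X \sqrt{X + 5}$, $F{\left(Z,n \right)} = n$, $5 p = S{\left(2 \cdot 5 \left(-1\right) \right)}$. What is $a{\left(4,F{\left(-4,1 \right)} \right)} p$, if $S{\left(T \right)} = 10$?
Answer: $26$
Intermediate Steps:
$p = 2$ ($p = \frac{1}{5} \cdot 10 = 2$)
$a{\left(X,d \right)} = d + X \sqrt{5 + X}$
$a{\left(4,F{\left(-4,1 \right)} \right)} p = \left(1 + 4 \sqrt{5 + 4}\right) 2 = \left(1 + 4 \sqrt{9}\right) 2 = \left(1 + 4 \cdot 3\right) 2 = \left(1 + 12\right) 2 = 13 \cdot 2 = 26$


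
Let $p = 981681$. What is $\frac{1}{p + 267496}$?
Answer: $\frac{1}{1249177} \approx 8.0053 \cdot 10^{-7}$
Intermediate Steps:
$\frac{1}{p + 267496} = \frac{1}{981681 + 267496} = \frac{1}{1249177}$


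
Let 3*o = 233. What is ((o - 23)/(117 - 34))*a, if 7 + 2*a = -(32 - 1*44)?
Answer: 410/249 ≈ 1.6466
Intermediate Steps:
o = 233/3 (o = (⅓)*233 = 233/3 ≈ 77.667)
a = 5/2 (a = -7/2 + (-(32 - 1*44))/2 = -7/2 + (-(32 - 44))/2 = -7/2 + (-1*(-12))/2 = -7/2 + (½)*12 = -7/2 + 6 = 5/2 ≈ 2.5000)
((o - 23)/(117 - 34))*a = ((233/3 - 23)/(117 - 34))*(5/2) = ((164/3)/83)*(5/2) = ((164/3)*(1/83))*(5/2) = (164/249)*(5/2) = 410/249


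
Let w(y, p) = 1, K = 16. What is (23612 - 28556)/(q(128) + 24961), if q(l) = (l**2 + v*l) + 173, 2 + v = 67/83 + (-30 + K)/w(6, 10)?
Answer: -68392/547431 ≈ -0.12493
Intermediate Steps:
v = -1261/83 (v = -2 + (67/83 + (-30 + 16)/1) = -2 + (67*(1/83) - 14*1) = -2 + (67/83 - 14) = -2 - 1095/83 = -1261/83 ≈ -15.193)
q(l) = 173 + l**2 - 1261*l/83 (q(l) = (l**2 - 1261*l/83) + 173 = 173 + l**2 - 1261*l/83)
(23612 - 28556)/(q(128) + 24961) = (23612 - 28556)/((173 + 128**2 - 1261/83*128) + 24961) = -4944/((173 + 16384 - 161408/83) + 24961) = -4944/(1212823/83 + 24961) = -4944/3284586/83 = -4944*83/3284586 = -68392/547431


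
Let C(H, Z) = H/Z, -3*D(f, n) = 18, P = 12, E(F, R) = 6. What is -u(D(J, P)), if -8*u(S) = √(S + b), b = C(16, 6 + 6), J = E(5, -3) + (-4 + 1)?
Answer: I*√42/24 ≈ 0.27003*I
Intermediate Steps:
J = 3 (J = 6 + (-4 + 1) = 6 - 3 = 3)
D(f, n) = -6 (D(f, n) = -⅓*18 = -6)
b = 4/3 (b = 16/(6 + 6) = 16/12 = 16*(1/12) = 4/3 ≈ 1.3333)
u(S) = -√(4/3 + S)/8 (u(S) = -√(S + 4/3)/8 = -√(4/3 + S)/8)
-u(D(J, P)) = -(-1)*√(12 + 9*(-6))/24 = -(-1)*√(12 - 54)/24 = -(-1)*√(-42)/24 = -(-1)*I*√42/24 = I*√42/24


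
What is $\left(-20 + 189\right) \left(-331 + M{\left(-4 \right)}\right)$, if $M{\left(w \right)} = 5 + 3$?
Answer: $-54587$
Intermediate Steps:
$M{\left(w \right)} = 8$
$\left(-20 + 189\right) \left(-331 + M{\left(-4 \right)}\right) = \left(-20 + 189\right) \left(-331 + 8\right) = 169 \left(-323\right) = -54587$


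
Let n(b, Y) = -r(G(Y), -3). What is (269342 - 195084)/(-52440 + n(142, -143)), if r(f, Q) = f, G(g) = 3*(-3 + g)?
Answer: -347/243 ≈ -1.4280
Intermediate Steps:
G(g) = -9 + 3*g
n(b, Y) = 9 - 3*Y (n(b, Y) = -(-9 + 3*Y) = 9 - 3*Y)
(269342 - 195084)/(-52440 + n(142, -143)) = (269342 - 195084)/(-52440 + (9 - 3*(-143))) = 74258/(-52440 + (9 + 429)) = 74258/(-52440 + 438) = 74258/(-52002) = 74258*(-1/52002) = -347/243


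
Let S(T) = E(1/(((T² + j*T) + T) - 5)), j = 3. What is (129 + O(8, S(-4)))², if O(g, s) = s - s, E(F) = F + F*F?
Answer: 16641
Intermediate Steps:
E(F) = F + F²
S(T) = (1 + 1/(-5 + T² + 4*T))/(-5 + T² + 4*T) (S(T) = (1 + 1/(((T² + 3*T) + T) - 5))/(((T² + 3*T) + T) - 5) = (1 + 1/((T² + 4*T) - 5))/((T² + 4*T) - 5) = (1 + 1/(-5 + T² + 4*T))/(-5 + T² + 4*T))
O(g, s) = 0
(129 + O(8, S(-4)))² = (129 + 0)² = 129² = 16641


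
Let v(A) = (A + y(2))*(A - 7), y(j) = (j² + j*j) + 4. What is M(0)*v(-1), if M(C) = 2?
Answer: -176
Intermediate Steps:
y(j) = 4 + 2*j² (y(j) = (j² + j²) + 4 = 2*j² + 4 = 4 + 2*j²)
v(A) = (-7 + A)*(12 + A) (v(A) = (A + (4 + 2*2²))*(A - 7) = (A + (4 + 2*4))*(-7 + A) = (A + (4 + 8))*(-7 + A) = (A + 12)*(-7 + A) = (12 + A)*(-7 + A) = (-7 + A)*(12 + A))
M(0)*v(-1) = 2*(-84 + (-1)² + 5*(-1)) = 2*(-84 + 1 - 5) = 2*(-88) = -176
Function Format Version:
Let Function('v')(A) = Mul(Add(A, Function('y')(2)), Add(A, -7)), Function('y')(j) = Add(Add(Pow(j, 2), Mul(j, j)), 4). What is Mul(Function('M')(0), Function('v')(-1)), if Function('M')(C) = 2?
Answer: -176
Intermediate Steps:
Function('y')(j) = Add(4, Mul(2, Pow(j, 2))) (Function('y')(j) = Add(Add(Pow(j, 2), Pow(j, 2)), 4) = Add(Mul(2, Pow(j, 2)), 4) = Add(4, Mul(2, Pow(j, 2))))
Function('v')(A) = Mul(Add(-7, A), Add(12, A)) (Function('v')(A) = Mul(Add(A, Add(4, Mul(2, Pow(2, 2)))), Add(A, -7)) = Mul(Add(A, Add(4, Mul(2, 4))), Add(-7, A)) = Mul(Add(A, Add(4, 8)), Add(-7, A)) = Mul(Add(A, 12), Add(-7, A)) = Mul(Add(12, A), Add(-7, A)) = Mul(Add(-7, A), Add(12, A)))
Mul(Function('M')(0), Function('v')(-1)) = Mul(2, Add(-84, Pow(-1, 2), Mul(5, -1))) = Mul(2, Add(-84, 1, -5)) = Mul(2, -88) = -176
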